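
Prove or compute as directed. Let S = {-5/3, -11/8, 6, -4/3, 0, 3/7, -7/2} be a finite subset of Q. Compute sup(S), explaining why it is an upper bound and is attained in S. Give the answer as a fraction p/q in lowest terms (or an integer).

S is finite, so sup(S) = max(S).
Sorted decreasing:
6, 3/7, 0, -4/3, -11/8, -5/3, -7/2
The extremum is 6.
For every x in S, x <= 6. And 6 is in S, so it is attained.
Therefore sup(S) = 6.

6


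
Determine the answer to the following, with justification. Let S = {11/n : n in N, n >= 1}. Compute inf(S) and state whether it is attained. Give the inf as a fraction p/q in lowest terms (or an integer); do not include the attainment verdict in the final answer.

Analysis:
- Values: 11, 11/2, 11/3, 11/4, ... strictly decreasing.
- The maximum is 11 (n=1); sup = 11 (attained).
- The set is bounded below by 0; 11/n -> 0 so 0 is the greatest lower bound.
- 0 is not in the set, so inf = 0 is not attained.
Conclusion: inf(S) = 0, not attained in S.

0


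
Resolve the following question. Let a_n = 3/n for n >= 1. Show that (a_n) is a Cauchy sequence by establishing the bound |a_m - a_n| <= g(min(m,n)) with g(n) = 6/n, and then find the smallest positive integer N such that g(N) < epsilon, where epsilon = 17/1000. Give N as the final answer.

For any m, n >= 1, by the triangle inequality:
|a_m - a_n| = |3/m - 3/n| <= 3*1/m + 3*1/n <= 6/min(m,n).
So g(n) = 6/n bounds the Cauchy difference. Since g(n) -> 0, (a_n) is Cauchy.
Now solve g(N) < 17/1000: 6/N < 17/1000 <=> N > 6 / (17/1000) = 6000/17.
The smallest integer strictly greater than 6000/17 is N = 353.
Check: g(353) = 6/353 = 6/353 < 17/1000; g(352) = 3/176 >= 17/1000. So N = 353.

353


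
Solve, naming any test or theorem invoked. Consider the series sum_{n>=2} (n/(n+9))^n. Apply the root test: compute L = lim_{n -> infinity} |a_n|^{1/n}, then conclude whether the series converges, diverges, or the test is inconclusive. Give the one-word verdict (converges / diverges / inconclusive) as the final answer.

Let a_n denote the general term. Form |a_n|^(1/n) and simplify:
|a_n|^(1/n) = n/(n + 9)
Take the limit as n -> infinity: L = 1.
Since L = 1, the root test is inconclusive. (In fact a_n = (n/(n+9))^n -> e^(-9) != 0, so the nth-term test shows divergence; but the root test itself gives no conclusion.)

inconclusive


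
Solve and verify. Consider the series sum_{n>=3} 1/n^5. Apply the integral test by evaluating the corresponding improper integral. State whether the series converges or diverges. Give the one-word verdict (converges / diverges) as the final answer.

Let f(x) = x^(-5). Then f is positive, continuous, and decreasing on [3, infinity), so the integral test applies.
Compute the improper integral int_{3}^infinity f(x) dx:
  antiderivative F(x) = -1/(4*x^4).
  As x -> infinity, F(x) -> 0 (since p = 5 > 1).
  So int = F(infinity) - F(3) = 0 - (-1/324) = 1/324.
  Finite, so by the integral test, the series converges.

converges


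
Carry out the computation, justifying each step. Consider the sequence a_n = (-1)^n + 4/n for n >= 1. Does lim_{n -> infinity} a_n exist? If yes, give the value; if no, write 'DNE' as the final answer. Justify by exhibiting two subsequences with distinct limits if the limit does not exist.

Examine the behaviour of a_n along subsequences.
a_{2k} = 1 + 4/(2k) -> 1. a_{2k+1} = -1 + 4/(2k+1) -> -1.
Since these two subsequential limits are 1 and -1, distinct, the full sequence cannot converge (a convergent sequence has all subsequences tending to the same limit). So lim a_n does not exist.

DNE


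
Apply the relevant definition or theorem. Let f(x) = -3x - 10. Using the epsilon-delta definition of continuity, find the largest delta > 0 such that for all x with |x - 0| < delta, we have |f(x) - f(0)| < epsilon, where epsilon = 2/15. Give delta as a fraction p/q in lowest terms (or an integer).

We compute f(0) = -3*(0) - 10 = -10.
|f(x) - f(0)| = |-3x - 10 - (-10)| = |-3(x - 0)| = 3|x - 0|.
We need 3|x - 0| < 2/15, i.e. |x - 0| < 2/15 / 3 = 2/45.
So any delta <= 2/45 works. Conversely, if delta > 2/45, then x = 0 + 2/45 satisfies |x - 0| = 2/45 < delta but |f(x) - f(0)| = 3 * 2/45 = 2/15, which is not < 2/15; so no larger delta works.
Hence the largest such delta is 2/45.

2/45


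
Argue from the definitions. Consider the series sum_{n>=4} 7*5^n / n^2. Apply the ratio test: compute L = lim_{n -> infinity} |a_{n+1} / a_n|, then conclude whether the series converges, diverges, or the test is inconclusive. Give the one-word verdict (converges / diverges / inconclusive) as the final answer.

Let a_n denote the general term. Form the ratio a_{n+1}/a_n and simplify:
a_{n+1}/a_n = 5*n^2/(n + 1)^2
Take the limit as n -> infinity: L = 5.
Since L = 5 > 1 (or L = infinity), the ratio test implies the series diverges.

diverges


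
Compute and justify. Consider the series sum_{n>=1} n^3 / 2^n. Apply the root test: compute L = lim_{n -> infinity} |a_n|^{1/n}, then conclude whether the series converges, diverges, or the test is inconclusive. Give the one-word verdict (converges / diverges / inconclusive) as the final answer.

Let a_n denote the general term. Form |a_n|^(1/n) and simplify:
|a_n|^(1/n) = n^(3/n)/2
Take the limit as n -> infinity: L = 1/2.
Since L = 1/2 < 1, the root test implies convergence.

converges


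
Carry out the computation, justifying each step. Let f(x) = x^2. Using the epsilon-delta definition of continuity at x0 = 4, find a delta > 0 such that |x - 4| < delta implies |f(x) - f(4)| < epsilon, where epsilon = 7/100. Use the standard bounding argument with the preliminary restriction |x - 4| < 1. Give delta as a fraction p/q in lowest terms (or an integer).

Factor: |x^2 - (4)^2| = |x - 4| * |x + 4|.
Impose |x - 4| < 1 first. Then |x + 4| = |(x - 4) + 2*(4)| <= |x - 4| + 2*|4| < 1 + 8 = 9.
So |x^2 - (4)^2| < delta * 9.
We need delta * 9 <= 7/100, i.e. delta <= 7/100/9 = 7/900.
Since 7/900 < 1, this is tighter than 1; take delta = 7/900.
So delta = 7/900 works.

7/900


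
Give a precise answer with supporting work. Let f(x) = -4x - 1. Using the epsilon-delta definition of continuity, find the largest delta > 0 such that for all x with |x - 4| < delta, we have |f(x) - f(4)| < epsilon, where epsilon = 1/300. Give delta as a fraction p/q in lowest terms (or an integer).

We compute f(4) = -4*(4) - 1 = -17.
|f(x) - f(4)| = |-4x - 1 - (-17)| = |-4(x - 4)| = 4|x - 4|.
We need 4|x - 4| < 1/300, i.e. |x - 4| < 1/300 / 4 = 1/1200.
So any delta <= 1/1200 works. Conversely, if delta > 1/1200, then x = 4 + 1/1200 satisfies |x - 4| = 1/1200 < delta but |f(x) - f(4)| = 4 * 1/1200 = 1/300, which is not < 1/300; so no larger delta works.
Hence the largest such delta is 1/1200.

1/1200


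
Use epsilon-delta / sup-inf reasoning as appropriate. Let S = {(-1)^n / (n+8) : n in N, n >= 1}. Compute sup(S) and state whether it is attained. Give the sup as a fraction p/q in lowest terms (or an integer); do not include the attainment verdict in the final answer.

Analysis:
- Values: -1/9, 1/10, -1/11, 1/12, -1/13, ...
- Positive terms (even n): 1/(2+8), 1/(4+8), ... decreasing -> max = 1/10 (n=2).
- Negative terms (odd n): -1/(1+8), -1/(3+8), ... increasing -> min = -1/9 (n=1).
- So sup = 1/10 (attained at n=2); inf = -1/9 (attained at n=1).
Conclusion: sup(S) = 1/10, attained in S.

1/10


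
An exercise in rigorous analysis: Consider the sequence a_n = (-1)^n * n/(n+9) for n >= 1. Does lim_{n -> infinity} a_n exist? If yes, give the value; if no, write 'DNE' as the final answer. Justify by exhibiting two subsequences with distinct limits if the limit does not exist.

Examine the behaviour of a_n along subsequences.
a_{2k} = 2k/(2k+9) -> 1. a_{2k+1} = -(2k+1)/(2k+10) -> -1.
Since these two subsequential limits are 1 and -1, distinct, the full sequence cannot converge (a convergent sequence has all subsequences tending to the same limit). So lim a_n does not exist.

DNE


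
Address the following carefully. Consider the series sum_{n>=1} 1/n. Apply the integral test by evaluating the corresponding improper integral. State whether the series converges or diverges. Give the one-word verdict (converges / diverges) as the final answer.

Let f(x) = 1/x. Then f is positive, continuous, and decreasing on [1, infinity), so the integral test applies.
Compute the improper integral int_{1}^infinity f(x) dx:
  antiderivative F(x) = log(x).
  As x -> infinity, log(x) -> infinity.
  So int = infinity - log(1) = infinity. By the integral test, the series diverges.

diverges


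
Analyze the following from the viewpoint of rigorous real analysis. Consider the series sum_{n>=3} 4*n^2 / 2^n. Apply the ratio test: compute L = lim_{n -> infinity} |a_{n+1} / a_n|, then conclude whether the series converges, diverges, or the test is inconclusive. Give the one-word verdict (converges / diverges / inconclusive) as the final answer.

Let a_n denote the general term. Form the ratio a_{n+1}/a_n and simplify:
a_{n+1}/a_n = (n + 1)^2/(2*n^2)
Take the limit as n -> infinity: L = 1/2.
Since L = 1/2 < 1, the ratio test implies the series converges.

converges


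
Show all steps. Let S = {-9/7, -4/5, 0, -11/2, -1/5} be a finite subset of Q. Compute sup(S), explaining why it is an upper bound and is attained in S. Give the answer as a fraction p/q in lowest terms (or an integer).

S is finite, so sup(S) = max(S).
Sorted decreasing:
0, -1/5, -4/5, -9/7, -11/2
The extremum is 0.
For every x in S, x <= 0. And 0 is in S, so it is attained.
Therefore sup(S) = 0.

0


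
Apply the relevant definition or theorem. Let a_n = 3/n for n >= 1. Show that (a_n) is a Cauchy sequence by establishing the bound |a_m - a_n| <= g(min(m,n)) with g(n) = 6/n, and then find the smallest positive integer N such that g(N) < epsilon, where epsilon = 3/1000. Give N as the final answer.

For any m, n >= 1, by the triangle inequality:
|a_m - a_n| = |3/m - 3/n| <= 3*1/m + 3*1/n <= 6/min(m,n).
So g(n) = 6/n bounds the Cauchy difference. Since g(n) -> 0, (a_n) is Cauchy.
Now solve g(N) < 3/1000: 6/N < 3/1000 <=> N > 6 / (3/1000) = 2000.
The smallest integer strictly greater than 2000 is N = 2001.
Check: g(2001) = 6/2001 = 2/667 < 3/1000; g(2000) = 3/1000 >= 3/1000. So N = 2001.

2001


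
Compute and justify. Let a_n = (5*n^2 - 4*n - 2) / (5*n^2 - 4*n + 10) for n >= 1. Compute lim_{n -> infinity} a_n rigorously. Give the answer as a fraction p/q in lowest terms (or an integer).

Divide numerator and denominator by n^2, the highest power:
numerator / n^2 = 5 - 4/n - 2/n^2
denominator / n^2 = 5 - 4/n + 10/n^2
As n -> infinity, all terms of the form c/n^k (k >= 1) tend to 0.
So numerator / n^2 -> 5 and denominator / n^2 -> 5.
Therefore lim a_n = 1.

1


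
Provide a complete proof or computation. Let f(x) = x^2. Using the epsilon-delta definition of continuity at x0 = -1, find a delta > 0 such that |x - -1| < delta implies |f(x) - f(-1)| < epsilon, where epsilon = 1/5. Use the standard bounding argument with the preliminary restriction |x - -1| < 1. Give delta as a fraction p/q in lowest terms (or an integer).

Factor: |x^2 - (-1)^2| = |x - -1| * |x + -1|.
Impose |x - -1| < 1 first. Then |x + -1| = |(x - -1) + 2*(-1)| <= |x - -1| + 2*|-1| < 1 + 2 = 3.
So |x^2 - (-1)^2| < delta * 3.
We need delta * 3 <= 1/5, i.e. delta <= 1/5/3 = 1/15.
Since 1/15 < 1, this is tighter than 1; take delta = 1/15.
So delta = 1/15 works.

1/15


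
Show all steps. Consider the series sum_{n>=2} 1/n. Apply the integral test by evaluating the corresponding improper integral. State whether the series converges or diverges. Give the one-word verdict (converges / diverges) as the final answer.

Let f(x) = 1/x. Then f is positive, continuous, and decreasing on [2, infinity), so the integral test applies.
Compute the improper integral int_{2}^infinity f(x) dx:
  antiderivative F(x) = log(x).
  As x -> infinity, log(x) -> infinity.
  So int = infinity - log(2) = infinity. By the integral test, the series diverges.

diverges


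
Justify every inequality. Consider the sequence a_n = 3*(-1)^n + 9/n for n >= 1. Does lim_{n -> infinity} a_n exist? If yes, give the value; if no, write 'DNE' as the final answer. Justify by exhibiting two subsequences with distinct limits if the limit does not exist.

Examine the behaviour of a_n along subsequences.
a_{2k} = 3 + 9/(2k) -> 3. a_{2k+1} = -3 + 9/(2k+1) -> -3.
Since these two subsequential limits are 3 and -3, distinct, the full sequence cannot converge (a convergent sequence has all subsequences tending to the same limit). So lim a_n does not exist.

DNE


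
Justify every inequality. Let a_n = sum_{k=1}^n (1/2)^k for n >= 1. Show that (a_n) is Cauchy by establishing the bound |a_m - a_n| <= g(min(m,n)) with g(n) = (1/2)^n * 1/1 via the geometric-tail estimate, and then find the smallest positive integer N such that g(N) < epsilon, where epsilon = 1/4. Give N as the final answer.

For m > n >= 1: |a_m - a_n| = sum_{k=n+1}^m (1/2)^k < sum_{k=n+1}^infinity (1/2)^k = (1/2)^(n+1) / (1 - 1/2) = (1/2)^n * (1/2) * (2/1) = (1/2)^n * 1/1.
So g(n) = (1/2)^n / 1. Since g(n) -> 0, (a_n) is Cauchy.
Now solve g(N) < 1/4: (1/2)^N / 1 < 1/4 <=> 2^N > 1 / (1 * 1/4) = 4.
Check powers of 2: 2^2 = 4 <= 4, 2^3 = 8 > 4.
So the smallest such N is 3. Check: g(3) = 1/(1 * 8) = 1/8 < 1/4.

3


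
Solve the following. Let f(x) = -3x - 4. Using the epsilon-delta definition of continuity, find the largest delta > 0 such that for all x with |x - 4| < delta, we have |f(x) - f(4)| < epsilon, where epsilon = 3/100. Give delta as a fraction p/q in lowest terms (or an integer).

We compute f(4) = -3*(4) - 4 = -16.
|f(x) - f(4)| = |-3x - 4 - (-16)| = |-3(x - 4)| = 3|x - 4|.
We need 3|x - 4| < 3/100, i.e. |x - 4| < 3/100 / 3 = 1/100.
So any delta <= 1/100 works. Conversely, if delta > 1/100, then x = 4 + 1/100 satisfies |x - 4| = 1/100 < delta but |f(x) - f(4)| = 3 * 1/100 = 3/100, which is not < 3/100; so no larger delta works.
Hence the largest such delta is 1/100.

1/100


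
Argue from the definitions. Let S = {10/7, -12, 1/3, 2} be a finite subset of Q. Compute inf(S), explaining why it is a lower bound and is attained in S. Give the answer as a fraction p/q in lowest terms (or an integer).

S is finite, so inf(S) = min(S).
Sorted increasing:
-12, 1/3, 10/7, 2
The extremum is -12.
For every x in S, x >= -12. And -12 is in S, so it is attained.
Therefore inf(S) = -12.

-12


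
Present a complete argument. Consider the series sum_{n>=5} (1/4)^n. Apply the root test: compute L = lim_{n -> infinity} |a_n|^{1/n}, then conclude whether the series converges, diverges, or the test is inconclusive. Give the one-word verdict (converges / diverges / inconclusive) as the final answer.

Let a_n denote the general term. Form |a_n|^(1/n) and simplify:
|a_n|^(1/n) = 1/4
Take the limit as n -> infinity: L = 1/4.
Since L = 1/4 < 1, the root test implies convergence.

converges


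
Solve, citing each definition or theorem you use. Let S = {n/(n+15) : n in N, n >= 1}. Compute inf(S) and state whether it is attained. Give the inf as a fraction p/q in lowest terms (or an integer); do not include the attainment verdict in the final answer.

Analysis:
- Values: 1/16, 2/17, 1/6, 4/19, ... strictly increasing.
- Minimum is 1/16 (n=1); inf = 1/16 (attained).
- n/(n+15) = 1 - 15/(n+15) -> 1 from below as n -> infinity, and never equals 1.
- So sup = 1 (not attained).
Conclusion: inf(S) = 1/16, attained in S.

1/16


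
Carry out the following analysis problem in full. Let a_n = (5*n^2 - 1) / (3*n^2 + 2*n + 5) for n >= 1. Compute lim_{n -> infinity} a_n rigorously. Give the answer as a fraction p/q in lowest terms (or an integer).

Divide numerator and denominator by n^2, the highest power:
numerator / n^2 = 5 - 1/n^2
denominator / n^2 = 3 + 2/n + 5/n^2
As n -> infinity, all terms of the form c/n^k (k >= 1) tend to 0.
So numerator / n^2 -> 5 and denominator / n^2 -> 3.
Therefore lim a_n = 5/3.

5/3


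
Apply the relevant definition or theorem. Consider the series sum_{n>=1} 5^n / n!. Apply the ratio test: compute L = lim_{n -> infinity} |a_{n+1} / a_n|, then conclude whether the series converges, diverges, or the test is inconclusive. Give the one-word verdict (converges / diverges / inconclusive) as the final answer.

Let a_n denote the general term. Form the ratio a_{n+1}/a_n and simplify:
a_{n+1}/a_n = 5/(n + 1)
Take the limit as n -> infinity: L = 0.
Since L = 0 < 1, the ratio test implies the series converges.

converges


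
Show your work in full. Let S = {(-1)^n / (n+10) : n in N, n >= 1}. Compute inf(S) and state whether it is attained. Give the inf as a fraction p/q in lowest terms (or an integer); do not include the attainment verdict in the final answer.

Analysis:
- Values: -1/11, 1/12, -1/13, 1/14, -1/15, ...
- Positive terms (even n): 1/(2+10), 1/(4+10), ... decreasing -> max = 1/12 (n=2).
- Negative terms (odd n): -1/(1+10), -1/(3+10), ... increasing -> min = -1/11 (n=1).
- So sup = 1/12 (attained at n=2); inf = -1/11 (attained at n=1).
Conclusion: inf(S) = -1/11, attained in S.

-1/11


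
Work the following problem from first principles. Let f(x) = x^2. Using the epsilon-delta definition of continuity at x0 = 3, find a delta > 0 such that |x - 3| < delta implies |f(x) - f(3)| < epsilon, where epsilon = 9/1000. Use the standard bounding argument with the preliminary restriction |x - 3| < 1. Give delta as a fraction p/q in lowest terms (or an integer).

Factor: |x^2 - (3)^2| = |x - 3| * |x + 3|.
Impose |x - 3| < 1 first. Then |x + 3| = |(x - 3) + 2*(3)| <= |x - 3| + 2*|3| < 1 + 6 = 7.
So |x^2 - (3)^2| < delta * 7.
We need delta * 7 <= 9/1000, i.e. delta <= 9/1000/7 = 9/7000.
Since 9/7000 < 1, this is tighter than 1; take delta = 9/7000.
So delta = 9/7000 works.

9/7000


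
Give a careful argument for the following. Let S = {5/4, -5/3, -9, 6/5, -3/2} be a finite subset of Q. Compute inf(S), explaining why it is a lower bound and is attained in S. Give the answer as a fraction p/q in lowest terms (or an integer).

S is finite, so inf(S) = min(S).
Sorted increasing:
-9, -5/3, -3/2, 6/5, 5/4
The extremum is -9.
For every x in S, x >= -9. And -9 is in S, so it is attained.
Therefore inf(S) = -9.

-9


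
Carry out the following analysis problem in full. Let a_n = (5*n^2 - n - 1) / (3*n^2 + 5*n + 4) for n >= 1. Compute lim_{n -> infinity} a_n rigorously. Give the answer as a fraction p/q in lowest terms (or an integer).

Divide numerator and denominator by n^2, the highest power:
numerator / n^2 = 5 - 1/n - 1/n^2
denominator / n^2 = 3 + 5/n + 4/n^2
As n -> infinity, all terms of the form c/n^k (k >= 1) tend to 0.
So numerator / n^2 -> 5 and denominator / n^2 -> 3.
Therefore lim a_n = 5/3.

5/3


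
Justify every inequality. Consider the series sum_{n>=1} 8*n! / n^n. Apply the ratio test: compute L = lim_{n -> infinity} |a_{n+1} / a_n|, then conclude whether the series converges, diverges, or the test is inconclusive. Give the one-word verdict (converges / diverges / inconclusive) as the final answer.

Let a_n denote the general term. Form the ratio a_{n+1}/a_n and simplify:
a_{n+1}/a_n = (n/(n + 1))^n
Take the limit as n -> infinity: L = exp(-1).
Since L = exp(-1) < 1, the ratio test implies the series converges.

converges


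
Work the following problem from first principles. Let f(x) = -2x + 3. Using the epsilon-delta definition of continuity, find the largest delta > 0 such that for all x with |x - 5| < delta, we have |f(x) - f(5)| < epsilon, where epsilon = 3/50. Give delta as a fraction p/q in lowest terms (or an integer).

We compute f(5) = -2*(5) + 3 = -7.
|f(x) - f(5)| = |-2x + 3 - (-7)| = |-2(x - 5)| = 2|x - 5|.
We need 2|x - 5| < 3/50, i.e. |x - 5| < 3/50 / 2 = 3/100.
So any delta <= 3/100 works. Conversely, if delta > 3/100, then x = 5 + 3/100 satisfies |x - 5| = 3/100 < delta but |f(x) - f(5)| = 2 * 3/100 = 3/50, which is not < 3/50; so no larger delta works.
Hence the largest such delta is 3/100.

3/100


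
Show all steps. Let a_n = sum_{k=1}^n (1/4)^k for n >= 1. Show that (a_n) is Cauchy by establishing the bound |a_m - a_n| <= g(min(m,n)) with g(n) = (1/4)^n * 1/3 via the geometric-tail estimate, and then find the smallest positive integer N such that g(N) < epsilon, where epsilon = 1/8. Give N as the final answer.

For m > n >= 1: |a_m - a_n| = sum_{k=n+1}^m (1/4)^k < sum_{k=n+1}^infinity (1/4)^k = (1/4)^(n+1) / (1 - 1/4) = (1/4)^n * (1/4) * (4/3) = (1/4)^n * 1/3.
So g(n) = (1/4)^n / 3. Since g(n) -> 0, (a_n) is Cauchy.
Now solve g(N) < 1/8: (1/4)^N / 3 < 1/8 <=> 4^N > 1 / (3 * 1/8) = 8/3.
Check powers of 4: 4^0 = 1 <= 8/3, 4^1 = 4 > 8/3.
So the smallest such N is 1. Check: g(1) = 1/(3 * 4) = 1/12 < 1/8.

1


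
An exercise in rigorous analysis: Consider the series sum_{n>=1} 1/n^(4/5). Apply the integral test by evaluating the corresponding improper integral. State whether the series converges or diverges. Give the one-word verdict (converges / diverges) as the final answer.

Let f(x) = x^(-4/5). Then f is positive, continuous, and decreasing on [1, infinity), so the integral test applies.
Compute the improper integral int_{1}^infinity f(x) dx:
  antiderivative F(x) = 5*x^(1/5).
  As x -> infinity, F(x) -> infinity (since p = 4/5 < 1).
  So the integral diverges. By the integral test, the series diverges.

diverges


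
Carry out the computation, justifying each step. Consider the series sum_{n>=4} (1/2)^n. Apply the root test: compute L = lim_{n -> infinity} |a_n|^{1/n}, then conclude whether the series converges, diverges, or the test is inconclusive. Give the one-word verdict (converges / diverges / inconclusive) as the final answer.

Let a_n denote the general term. Form |a_n|^(1/n) and simplify:
|a_n|^(1/n) = 1/2
Take the limit as n -> infinity: L = 1/2.
Since L = 1/2 < 1, the root test implies convergence.

converges


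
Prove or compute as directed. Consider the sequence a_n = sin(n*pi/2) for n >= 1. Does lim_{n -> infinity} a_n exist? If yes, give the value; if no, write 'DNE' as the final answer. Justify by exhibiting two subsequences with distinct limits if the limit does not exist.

Examine the behaviour of a_n along subsequences.
a_{4k+1} = sin(pi/2 + 2k*pi) = 1 -> 1. a_{4k+3} = sin(3pi/2 + 2k*pi) = -1 -> -1.
Since these two subsequential limits are 1 and -1, distinct, the full sequence cannot converge (a convergent sequence has all subsequences tending to the same limit). So lim a_n does not exist.

DNE


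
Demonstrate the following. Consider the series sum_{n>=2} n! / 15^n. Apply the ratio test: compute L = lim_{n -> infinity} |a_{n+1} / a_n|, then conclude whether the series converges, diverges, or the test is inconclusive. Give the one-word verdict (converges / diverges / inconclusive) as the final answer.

Let a_n denote the general term. Form the ratio a_{n+1}/a_n and simplify:
a_{n+1}/a_n = n/15 + 1/15
Take the limit as n -> infinity: L = infinity.
Since L = infinity > 1 (or L = infinity), the ratio test implies the series diverges.

diverges


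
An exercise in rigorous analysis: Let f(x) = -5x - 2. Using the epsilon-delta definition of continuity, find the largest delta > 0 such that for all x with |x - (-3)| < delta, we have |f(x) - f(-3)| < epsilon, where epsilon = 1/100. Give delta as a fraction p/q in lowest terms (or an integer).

We compute f(-3) = -5*(-3) - 2 = 13.
|f(x) - f(-3)| = |-5x - 2 - (13)| = |-5(x - (-3))| = 5|x - (-3)|.
We need 5|x - (-3)| < 1/100, i.e. |x - (-3)| < 1/100 / 5 = 1/500.
So any delta <= 1/500 works. Conversely, if delta > 1/500, then x = -3 + 1/500 satisfies |x - (-3)| = 1/500 < delta but |f(x) - f(-3)| = 5 * 1/500 = 1/100, which is not < 1/100; so no larger delta works.
Hence the largest such delta is 1/500.

1/500


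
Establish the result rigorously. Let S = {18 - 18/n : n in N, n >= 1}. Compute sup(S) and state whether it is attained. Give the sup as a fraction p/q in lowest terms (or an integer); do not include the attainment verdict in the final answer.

Analysis:
- Values: 0, 9, 12, 27/2, ... strictly increasing.
- Minimum is 0 (n=1); inf = 0 (attained).
- 18 - 18/n -> 18 from below; sup = 18, not attained.
Conclusion: sup(S) = 18, not attained in S.

18


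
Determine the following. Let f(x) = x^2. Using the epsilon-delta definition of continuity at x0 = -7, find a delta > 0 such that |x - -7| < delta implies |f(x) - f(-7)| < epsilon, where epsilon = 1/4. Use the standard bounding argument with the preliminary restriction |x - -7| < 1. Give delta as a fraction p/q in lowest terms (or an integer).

Factor: |x^2 - (-7)^2| = |x - -7| * |x + -7|.
Impose |x - -7| < 1 first. Then |x + -7| = |(x - -7) + 2*(-7)| <= |x - -7| + 2*|-7| < 1 + 14 = 15.
So |x^2 - (-7)^2| < delta * 15.
We need delta * 15 <= 1/4, i.e. delta <= 1/4/15 = 1/60.
Since 1/60 < 1, this is tighter than 1; take delta = 1/60.
So delta = 1/60 works.

1/60


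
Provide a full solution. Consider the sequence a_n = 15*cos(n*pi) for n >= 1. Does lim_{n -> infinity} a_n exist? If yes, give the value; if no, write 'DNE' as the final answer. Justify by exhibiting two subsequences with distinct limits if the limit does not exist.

Examine the behaviour of a_n along subsequences.
cos(n*pi) = (-1)^n, so a_n = 15*(-1)^n. a_{2k} = 15 -> 15. a_{2k+1} = -15 -> -15.
Since these two subsequential limits are 15 and -15, distinct, the full sequence cannot converge (a convergent sequence has all subsequences tending to the same limit). So lim a_n does not exist.

DNE


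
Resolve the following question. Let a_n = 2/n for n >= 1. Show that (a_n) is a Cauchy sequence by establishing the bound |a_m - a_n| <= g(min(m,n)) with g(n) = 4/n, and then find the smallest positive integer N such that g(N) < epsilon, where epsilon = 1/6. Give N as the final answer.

For any m, n >= 1, by the triangle inequality:
|a_m - a_n| = |2/m - 2/n| <= 2*1/m + 2*1/n <= 4/min(m,n).
So g(n) = 4/n bounds the Cauchy difference. Since g(n) -> 0, (a_n) is Cauchy.
Now solve g(N) < 1/6: 4/N < 1/6 <=> N > 4 / (1/6) = 24.
The smallest integer strictly greater than 24 is N = 25.
Check: g(25) = 4/25 = 4/25 < 1/6; g(24) = 1/6 >= 1/6. So N = 25.

25


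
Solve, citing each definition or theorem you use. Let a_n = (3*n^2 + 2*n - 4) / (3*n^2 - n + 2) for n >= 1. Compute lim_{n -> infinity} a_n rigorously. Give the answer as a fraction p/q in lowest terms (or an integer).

Divide numerator and denominator by n^2, the highest power:
numerator / n^2 = 3 + 2/n - 4/n^2
denominator / n^2 = 3 - 1/n + 2/n^2
As n -> infinity, all terms of the form c/n^k (k >= 1) tend to 0.
So numerator / n^2 -> 3 and denominator / n^2 -> 3.
Therefore lim a_n = 1.

1


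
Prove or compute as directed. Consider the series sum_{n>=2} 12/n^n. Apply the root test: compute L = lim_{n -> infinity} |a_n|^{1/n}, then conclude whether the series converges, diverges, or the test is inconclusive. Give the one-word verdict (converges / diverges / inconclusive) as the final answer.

Let a_n denote the general term. Form |a_n|^(1/n) and simplify:
|a_n|^(1/n) = 12^(1/n)/n
Take the limit as n -> infinity: L = 0.
Since L = 0 < 1, the root test implies convergence.

converges


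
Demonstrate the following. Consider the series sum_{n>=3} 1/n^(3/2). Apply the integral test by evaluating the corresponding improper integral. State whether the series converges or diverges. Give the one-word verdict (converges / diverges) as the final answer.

Let f(x) = x^(-3/2). Then f is positive, continuous, and decreasing on [3, infinity), so the integral test applies.
Compute the improper integral int_{3}^infinity f(x) dx:
  antiderivative F(x) = -2/sqrt(x).
  As x -> infinity, F(x) -> 0 (since p = 3/2 > 1).
  So int = F(infinity) - F(3) = 0 - (-2*sqrt(3)/3) = 2*sqrt(3)/3.
  Finite, so by the integral test, the series converges.

converges


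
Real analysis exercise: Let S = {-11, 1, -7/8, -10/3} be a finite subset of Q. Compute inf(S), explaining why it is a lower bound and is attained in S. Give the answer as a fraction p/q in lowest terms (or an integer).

S is finite, so inf(S) = min(S).
Sorted increasing:
-11, -10/3, -7/8, 1
The extremum is -11.
For every x in S, x >= -11. And -11 is in S, so it is attained.
Therefore inf(S) = -11.

-11


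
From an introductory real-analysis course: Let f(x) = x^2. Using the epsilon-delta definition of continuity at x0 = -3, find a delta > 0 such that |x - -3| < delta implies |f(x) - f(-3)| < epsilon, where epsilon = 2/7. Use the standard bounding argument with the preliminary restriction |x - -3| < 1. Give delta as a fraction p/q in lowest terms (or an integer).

Factor: |x^2 - (-3)^2| = |x - -3| * |x + -3|.
Impose |x - -3| < 1 first. Then |x + -3| = |(x - -3) + 2*(-3)| <= |x - -3| + 2*|-3| < 1 + 6 = 7.
So |x^2 - (-3)^2| < delta * 7.
We need delta * 7 <= 2/7, i.e. delta <= 2/7/7 = 2/49.
Since 2/49 < 1, this is tighter than 1; take delta = 2/49.
So delta = 2/49 works.

2/49


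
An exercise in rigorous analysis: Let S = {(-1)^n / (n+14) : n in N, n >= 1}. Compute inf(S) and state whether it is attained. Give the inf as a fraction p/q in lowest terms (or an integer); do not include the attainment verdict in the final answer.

Analysis:
- Values: -1/15, 1/16, -1/17, 1/18, -1/19, ...
- Positive terms (even n): 1/(2+14), 1/(4+14), ... decreasing -> max = 1/16 (n=2).
- Negative terms (odd n): -1/(1+14), -1/(3+14), ... increasing -> min = -1/15 (n=1).
- So sup = 1/16 (attained at n=2); inf = -1/15 (attained at n=1).
Conclusion: inf(S) = -1/15, attained in S.

-1/15


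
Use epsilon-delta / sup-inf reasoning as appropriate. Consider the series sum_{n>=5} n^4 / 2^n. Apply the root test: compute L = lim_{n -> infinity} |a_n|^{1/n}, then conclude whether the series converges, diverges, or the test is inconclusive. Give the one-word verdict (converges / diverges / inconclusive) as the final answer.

Let a_n denote the general term. Form |a_n|^(1/n) and simplify:
|a_n|^(1/n) = n^(4/n)/2
Take the limit as n -> infinity: L = 1/2.
Since L = 1/2 < 1, the root test implies convergence.

converges


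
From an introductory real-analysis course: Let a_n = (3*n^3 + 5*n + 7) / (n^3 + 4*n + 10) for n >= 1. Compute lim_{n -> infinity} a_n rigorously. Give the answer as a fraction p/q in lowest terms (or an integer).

Divide numerator and denominator by n^3, the highest power:
numerator / n^3 = 3 + 5/n^2 + 7/n^3
denominator / n^3 = 1 + 4/n^2 + 10/n^3
As n -> infinity, all terms of the form c/n^k (k >= 1) tend to 0.
So numerator / n^3 -> 3 and denominator / n^3 -> 1.
Therefore lim a_n = 3.

3


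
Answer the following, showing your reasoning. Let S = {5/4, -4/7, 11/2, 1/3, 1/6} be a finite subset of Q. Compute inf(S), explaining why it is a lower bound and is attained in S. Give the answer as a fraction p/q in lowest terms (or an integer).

S is finite, so inf(S) = min(S).
Sorted increasing:
-4/7, 1/6, 1/3, 5/4, 11/2
The extremum is -4/7.
For every x in S, x >= -4/7. And -4/7 is in S, so it is attained.
Therefore inf(S) = -4/7.

-4/7


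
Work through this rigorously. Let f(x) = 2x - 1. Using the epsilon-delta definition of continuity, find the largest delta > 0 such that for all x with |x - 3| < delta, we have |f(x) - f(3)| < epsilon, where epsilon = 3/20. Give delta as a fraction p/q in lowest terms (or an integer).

We compute f(3) = 2*(3) - 1 = 5.
|f(x) - f(3)| = |2x - 1 - (5)| = |2(x - 3)| = 2|x - 3|.
We need 2|x - 3| < 3/20, i.e. |x - 3| < 3/20 / 2 = 3/40.
So any delta <= 3/40 works. Conversely, if delta > 3/40, then x = 3 + 3/40 satisfies |x - 3| = 3/40 < delta but |f(x) - f(3)| = 2 * 3/40 = 3/20, which is not < 3/20; so no larger delta works.
Hence the largest such delta is 3/40.

3/40


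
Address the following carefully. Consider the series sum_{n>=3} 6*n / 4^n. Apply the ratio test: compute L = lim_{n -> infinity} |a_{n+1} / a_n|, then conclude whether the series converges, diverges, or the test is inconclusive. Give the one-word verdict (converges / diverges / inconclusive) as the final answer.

Let a_n denote the general term. Form the ratio a_{n+1}/a_n and simplify:
a_{n+1}/a_n = (n + 1)/(4*n)
Take the limit as n -> infinity: L = 1/4.
Since L = 1/4 < 1, the ratio test implies the series converges.

converges


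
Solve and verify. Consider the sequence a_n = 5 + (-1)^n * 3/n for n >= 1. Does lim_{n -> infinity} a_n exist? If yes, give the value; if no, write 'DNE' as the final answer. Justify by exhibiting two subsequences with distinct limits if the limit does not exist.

Examine the behaviour of a_n along subsequences.
Even-n subsequence a_{2k} = 5 + 3/(2k) -> 5. Odd-n subsequence a_{2k+1} = 5 - 3/(2k+1) -> 5. Both tend to 5, which suggests the limit is 5; verify directly.
|a_n - 5| = |(-1)^n * 3/n| = 3/n for every n >= 1.
Given epsilon > 0, choose a positive integer N > 3/epsilon. Then for all n >= N, |a_n - 5| = 3/n <= 3/N < epsilon.
So by the definition of the limit, lim a_n exists and equals 5.

5


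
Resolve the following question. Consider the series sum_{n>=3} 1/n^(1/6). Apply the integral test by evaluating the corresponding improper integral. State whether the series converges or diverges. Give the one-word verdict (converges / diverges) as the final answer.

Let f(x) = x^(-1/6). Then f is positive, continuous, and decreasing on [3, infinity), so the integral test applies.
Compute the improper integral int_{3}^infinity f(x) dx:
  antiderivative F(x) = 6*x^(5/6)/5.
  As x -> infinity, F(x) -> infinity (since p = 1/6 < 1).
  So the integral diverges. By the integral test, the series diverges.

diverges


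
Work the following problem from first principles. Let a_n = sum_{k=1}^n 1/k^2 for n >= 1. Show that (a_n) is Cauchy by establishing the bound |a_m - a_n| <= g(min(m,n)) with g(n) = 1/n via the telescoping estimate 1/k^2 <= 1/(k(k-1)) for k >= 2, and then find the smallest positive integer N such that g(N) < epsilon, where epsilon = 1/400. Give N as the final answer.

For m > n >= 1: |a_m - a_n| = sum_{k=n+1}^m 1/k^2.
Use 1/k^2 <= 1/(k(k-1)) = 1/(k-1) - 1/k for k >= 2:
sum_{k=n+1}^m 1/k^2 <= sum_{k=n+1}^m (1/(k-1) - 1/k) = 1/n - 1/m <= 1/n.
By symmetry the same bound holds with n,m swapped, so |a_m - a_n| <= 1/min(m,n) = g(min(m,n)). Since g(n) -> 0, (a_n) is Cauchy.
Now solve g(N) < 1/400: 1/N < 1/400 <=> N > 1/(1/400) = 400.
The smallest integer strictly greater than 400 is N = 401.
Check: g(401) = 1/401 < 1/400; g(400) = 1/400 >= 1/400. So N = 401.

401


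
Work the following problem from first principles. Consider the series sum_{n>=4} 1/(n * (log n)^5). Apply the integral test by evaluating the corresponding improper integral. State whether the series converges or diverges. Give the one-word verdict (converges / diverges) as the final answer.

Let f(x) = 1/(x*log(x)^5). Then f is positive, continuous, and decreasing on [4, infinity), so the integral test applies.
Compute the improper integral int_{4}^infinity f(x) dx:
  antiderivative F(x) = -1/(4*log(x)^4).
  F(x) -> 0 as x -> infinity.  int = 0 - F(4) = 1/(4*log(4)^4) < infinity. By the integral test, the series converges.

converges


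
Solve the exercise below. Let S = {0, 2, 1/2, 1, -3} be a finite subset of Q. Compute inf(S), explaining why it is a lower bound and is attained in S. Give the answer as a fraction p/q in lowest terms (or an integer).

S is finite, so inf(S) = min(S).
Sorted increasing:
-3, 0, 1/2, 1, 2
The extremum is -3.
For every x in S, x >= -3. And -3 is in S, so it is attained.
Therefore inf(S) = -3.

-3


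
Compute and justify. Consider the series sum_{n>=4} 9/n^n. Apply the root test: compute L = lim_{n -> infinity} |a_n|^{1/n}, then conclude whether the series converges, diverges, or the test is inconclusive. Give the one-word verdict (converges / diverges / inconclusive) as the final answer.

Let a_n denote the general term. Form |a_n|^(1/n) and simplify:
|a_n|^(1/n) = 3^(2/n)/n
Take the limit as n -> infinity: L = 0.
Since L = 0 < 1, the root test implies convergence.

converges


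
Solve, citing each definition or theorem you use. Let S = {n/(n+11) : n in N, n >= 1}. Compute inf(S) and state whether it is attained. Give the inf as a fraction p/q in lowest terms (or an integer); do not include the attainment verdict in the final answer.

Analysis:
- Values: 1/12, 2/13, 3/14, 4/15, ... strictly increasing.
- Minimum is 1/12 (n=1); inf = 1/12 (attained).
- n/(n+11) = 1 - 11/(n+11) -> 1 from below as n -> infinity, and never equals 1.
- So sup = 1 (not attained).
Conclusion: inf(S) = 1/12, attained in S.

1/12


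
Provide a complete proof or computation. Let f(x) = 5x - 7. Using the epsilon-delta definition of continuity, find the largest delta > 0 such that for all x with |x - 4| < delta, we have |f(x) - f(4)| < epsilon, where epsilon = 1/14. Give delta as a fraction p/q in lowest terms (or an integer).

We compute f(4) = 5*(4) - 7 = 13.
|f(x) - f(4)| = |5x - 7 - (13)| = |5(x - 4)| = 5|x - 4|.
We need 5|x - 4| < 1/14, i.e. |x - 4| < 1/14 / 5 = 1/70.
So any delta <= 1/70 works. Conversely, if delta > 1/70, then x = 4 + 1/70 satisfies |x - 4| = 1/70 < delta but |f(x) - f(4)| = 5 * 1/70 = 1/14, which is not < 1/14; so no larger delta works.
Hence the largest such delta is 1/70.

1/70


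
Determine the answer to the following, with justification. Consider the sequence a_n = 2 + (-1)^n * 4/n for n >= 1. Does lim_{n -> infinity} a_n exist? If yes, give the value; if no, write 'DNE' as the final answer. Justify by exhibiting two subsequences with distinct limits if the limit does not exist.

Examine the behaviour of a_n along subsequences.
Even-n subsequence a_{2k} = 2 + 4/(2k) -> 2. Odd-n subsequence a_{2k+1} = 2 - 4/(2k+1) -> 2. Both tend to 2, which suggests the limit is 2; verify directly.
|a_n - 2| = |(-1)^n * 4/n| = 4/n for every n >= 1.
Given epsilon > 0, choose a positive integer N > 4/epsilon. Then for all n >= N, |a_n - 2| = 4/n <= 4/N < epsilon.
So by the definition of the limit, lim a_n exists and equals 2.

2


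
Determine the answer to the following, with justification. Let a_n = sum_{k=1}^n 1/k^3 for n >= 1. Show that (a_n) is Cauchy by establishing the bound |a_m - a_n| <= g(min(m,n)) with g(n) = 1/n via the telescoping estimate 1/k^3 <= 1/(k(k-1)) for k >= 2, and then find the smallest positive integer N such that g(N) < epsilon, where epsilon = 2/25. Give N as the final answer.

For m > n >= 1: |a_m - a_n| = sum_{k=n+1}^m 1/k^3.
Use 1/k^3 <= 1/(k(k-1)) = 1/(k-1) - 1/k for k >= 2 (which holds since k^3 >= k^2 >= k(k-1) for k >= 2):
sum_{k=n+1}^m 1/k^3 <= sum_{k=n+1}^m (1/(k-1) - 1/k) = 1/n - 1/m <= 1/n.
By symmetry the same bound holds with n,m swapped, so |a_m - a_n| <= 1/min(m,n) = g(min(m,n)). Since g(n) -> 0, (a_n) is Cauchy.
Now solve g(N) < 2/25: 1/N < 2/25 <=> N > 1/(2/25) = 25/2.
The smallest integer strictly greater than 25/2 is N = 13.
Check: g(13) = 1/13 < 2/25; g(12) = 1/12 >= 2/25. So N = 13.

13


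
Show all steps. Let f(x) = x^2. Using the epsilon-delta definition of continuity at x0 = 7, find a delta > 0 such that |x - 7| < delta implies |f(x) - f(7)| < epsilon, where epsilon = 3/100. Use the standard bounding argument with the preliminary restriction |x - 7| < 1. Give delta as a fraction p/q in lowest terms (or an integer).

Factor: |x^2 - (7)^2| = |x - 7| * |x + 7|.
Impose |x - 7| < 1 first. Then |x + 7| = |(x - 7) + 2*(7)| <= |x - 7| + 2*|7| < 1 + 14 = 15.
So |x^2 - (7)^2| < delta * 15.
We need delta * 15 <= 3/100, i.e. delta <= 3/100/15 = 1/500.
Since 1/500 < 1, this is tighter than 1; take delta = 1/500.
So delta = 1/500 works.

1/500


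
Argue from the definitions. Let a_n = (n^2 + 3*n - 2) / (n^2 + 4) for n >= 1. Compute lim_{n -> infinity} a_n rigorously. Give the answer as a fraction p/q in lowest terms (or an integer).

Divide numerator and denominator by n^2, the highest power:
numerator / n^2 = 1 + 3/n - 2/n^2
denominator / n^2 = 1 + 4/n^2
As n -> infinity, all terms of the form c/n^k (k >= 1) tend to 0.
So numerator / n^2 -> 1 and denominator / n^2 -> 1.
Therefore lim a_n = 1.

1


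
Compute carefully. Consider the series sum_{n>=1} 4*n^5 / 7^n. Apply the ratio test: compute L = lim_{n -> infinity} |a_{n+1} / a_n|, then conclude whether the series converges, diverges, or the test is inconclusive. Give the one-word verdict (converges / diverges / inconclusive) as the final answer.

Let a_n denote the general term. Form the ratio a_{n+1}/a_n and simplify:
a_{n+1}/a_n = (n + 1)^5/(7*n^5)
Take the limit as n -> infinity: L = 1/7.
Since L = 1/7 < 1, the ratio test implies the series converges.

converges
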